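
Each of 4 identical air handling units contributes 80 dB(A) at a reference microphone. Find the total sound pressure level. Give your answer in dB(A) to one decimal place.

With 4 equal, uncorrelated contributions the intensity is 4× that of one unit, giving a rise of 10·log₁₀ 4.
L_total = 80 + 10·log₁₀(4) = 80 + 6.021 = 86.02 dB(A).

86.0 dB(A)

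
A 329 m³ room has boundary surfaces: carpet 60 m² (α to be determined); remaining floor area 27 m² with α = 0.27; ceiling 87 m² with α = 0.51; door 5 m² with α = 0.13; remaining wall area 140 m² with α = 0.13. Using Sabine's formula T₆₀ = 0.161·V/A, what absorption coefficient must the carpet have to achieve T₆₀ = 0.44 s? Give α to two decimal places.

0.83

A = 0.161·V/T₆₀ = 0.161·329/0.44 = 120.38 m² sabins.
Absorption from the other surfaces = 27·0.27 + 87·0.51 + 5·0.13 + 140·0.13 = 70.51 m², so the carpet must supply 49.87 m² over 60 m².
α = 49.87/60 = 0.831.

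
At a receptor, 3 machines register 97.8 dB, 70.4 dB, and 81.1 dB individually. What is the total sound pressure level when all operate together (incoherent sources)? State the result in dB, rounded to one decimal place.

Incoherent sources combine by intensity addition: L_total = 10·log₁₀(Σ 10^(L_i/10)).
Σ 10^(L/10) = 10^(97.8/10) + 10^(70.4/10) + 10^(81.1/10) = 6.165e+09.
L_total = 10·log₁₀(6.165e+09) = 97.90 dB.

97.9 dB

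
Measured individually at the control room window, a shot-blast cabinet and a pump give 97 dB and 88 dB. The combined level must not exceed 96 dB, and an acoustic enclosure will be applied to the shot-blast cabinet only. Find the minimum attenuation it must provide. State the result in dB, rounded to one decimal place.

1.7 dB

Everything except the shot-blast cabinet sums to 10^(88/10) = 6.310e+08 in linear terms, 88.00 dB.
To meet 96 dB overall, the treated shot-blast cabinet may contribute at most 10^(96/10) − 6.310e+08 = 3.350e+09, i.e. 95.25 dB.
Required insertion loss = 97 − 95.25 = 1.75 dB.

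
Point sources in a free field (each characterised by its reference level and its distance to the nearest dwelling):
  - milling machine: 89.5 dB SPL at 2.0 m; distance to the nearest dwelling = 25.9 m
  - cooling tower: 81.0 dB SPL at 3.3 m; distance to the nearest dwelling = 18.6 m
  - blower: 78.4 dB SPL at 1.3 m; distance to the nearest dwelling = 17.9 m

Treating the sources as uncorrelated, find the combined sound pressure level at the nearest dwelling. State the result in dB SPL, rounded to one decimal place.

69.8 dB SPL

First find each source's level at the receiver (point-source: −20·log₁₀(r/r_ref)), then combine on an intensity basis.
milling machine: 89.5 − 20·log₁₀(25.9/2.0) = 89.5 − 22.25 = 67.25 dB SPL.
cooling tower: 81.0 − 20·log₁₀(18.6/3.3) = 81.0 − 15.02 = 65.98 dB SPL.
blower: 78.4 − 20·log₁₀(17.9/1.3) = 78.4 − 22.78 = 55.62 dB SPL.
Σ 10^(L/10) = 9.642e+06 → L_total = 10·log₁₀(9.642e+06) = 69.84 dB SPL.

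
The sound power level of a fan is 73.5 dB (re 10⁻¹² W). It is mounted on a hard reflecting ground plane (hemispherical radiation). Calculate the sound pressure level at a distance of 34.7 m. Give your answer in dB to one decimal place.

34.7 dB

The power spreads over a hemisphere of area 2π·r², so L_p = L_w − 10·log₁₀(2π·r²).
2π·r² = 7566 m², 10·log₁₀ of that is 38.788 dB.
L_p = 73.5 − 38.788 = 34.71 dB.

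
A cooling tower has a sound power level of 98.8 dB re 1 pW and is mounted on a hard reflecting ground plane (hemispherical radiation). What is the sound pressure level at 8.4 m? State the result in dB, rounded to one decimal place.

72.3 dB

Free-field hemispherical radiation: L_p = L_w − 10·log₁₀(2π·r²), r = 8.4 m.
2π·r² = 443.3 m², 10·log₁₀ of that is 26.467 dB.
L_p = 98.8 − 26.467 = 72.33 dB.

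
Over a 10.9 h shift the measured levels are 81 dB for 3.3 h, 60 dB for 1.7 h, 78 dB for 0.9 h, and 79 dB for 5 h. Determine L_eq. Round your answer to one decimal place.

L_eq = 10·log₁₀[(1/T)·Σ tᵢ·10^(Lᵢ/10)] with T = 10.9 h.
Σ tᵢ·10^(Lᵢ/10) = 3.3·10^(81/10) + 1.7·10^(60/10) + 0.9·10^(78/10) + 5·10^(79/10) = 8.711e+08.
L_eq = 10·log₁₀(8.711e+08/10.9) = 79.03 dB.

79.0 dB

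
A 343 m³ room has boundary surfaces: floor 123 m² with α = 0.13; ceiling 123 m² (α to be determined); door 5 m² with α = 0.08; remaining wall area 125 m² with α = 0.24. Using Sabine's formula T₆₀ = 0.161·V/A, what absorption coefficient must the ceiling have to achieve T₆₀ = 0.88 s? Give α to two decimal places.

0.13

From T₆₀ = 0.161·V/A, the target T₆₀ = 0.88 s needs A = 0.161·343/0.88 = 62.75 m².
Absorption from the other surfaces = 123·0.13 + 5·0.08 + 125·0.24 = 46.39 m², so the ceiling must supply 16.36 m² over 123 m².
α = 16.36/123 = 0.133.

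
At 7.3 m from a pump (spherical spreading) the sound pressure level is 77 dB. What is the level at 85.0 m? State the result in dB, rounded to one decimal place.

55.7 dB

Spherical spreading from a point source gives a 20·log₁₀(r₂/r₁) drop.
L₂ = 77 − 20·log₁₀(85.0/7.3) = 77 − 21.322 = 55.68 dB.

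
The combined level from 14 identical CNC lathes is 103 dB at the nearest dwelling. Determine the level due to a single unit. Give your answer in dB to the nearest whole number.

92 dB

14 equal contributions raise the level by 10·log₁₀ 14 = 11.461 dB, so each unit alone gives 103 − 11.461.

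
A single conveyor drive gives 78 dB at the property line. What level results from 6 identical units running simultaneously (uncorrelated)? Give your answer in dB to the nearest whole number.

L_total = L₁ + 10·log₁₀ N for N identical incoherent sources.
L_total = 78 + 10·log₁₀(6) = 78 + 7.782 = 85.78 dB.

86 dB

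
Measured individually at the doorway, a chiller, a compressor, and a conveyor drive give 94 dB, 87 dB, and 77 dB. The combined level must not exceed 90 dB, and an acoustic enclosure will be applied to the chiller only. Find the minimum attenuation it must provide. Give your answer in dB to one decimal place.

Everything except the chiller sums to 10^(87/10) + 10^(77/10) = 5.513e+08 in linear terms, 87.41 dB.
To meet 90 dB overall, the treated chiller may contribute at most 10^(90/10) − 5.513e+08 = 4.487e+08, i.e. 86.52 dB.
So the chiller must be reduced from 94 to 86.52 dB: IL = 7.48 dB.

7.5 dB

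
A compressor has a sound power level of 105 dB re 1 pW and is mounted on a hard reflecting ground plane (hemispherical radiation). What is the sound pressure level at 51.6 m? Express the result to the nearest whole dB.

63 dB

Free-field hemispherical radiation: L_p = L_w − 10·log₁₀(2π·r²), r = 51.6 m.
2π·r² = 1.673e+04 m², 10·log₁₀ of that is 42.235 dB.
L_p = 105 − 42.235 = 62.77 dB.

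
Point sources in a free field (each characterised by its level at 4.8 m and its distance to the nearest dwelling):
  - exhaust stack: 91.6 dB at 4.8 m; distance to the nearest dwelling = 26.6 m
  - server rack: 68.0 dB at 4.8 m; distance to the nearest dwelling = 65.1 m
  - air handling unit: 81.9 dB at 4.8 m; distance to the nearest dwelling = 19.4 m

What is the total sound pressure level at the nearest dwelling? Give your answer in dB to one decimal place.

77.5 dB

Propagate each source to the receiver with L = L_ref − 20·log₁₀(r/r_ref), then add intensities.
exhaust stack: 91.6 − 20·log₁₀(26.6/4.8) = 91.6 − 14.87 = 76.73 dB.
server rack: 68.0 − 20·log₁₀(65.1/4.8) = 68.0 − 22.65 = 45.35 dB.
air handling unit: 81.9 − 20·log₁₀(19.4/4.8) = 81.9 − 12.13 = 69.77 dB.
Σ 10^(L/10) = 5.658e+07 → L_total = 10·log₁₀(5.658e+07) = 77.53 dB.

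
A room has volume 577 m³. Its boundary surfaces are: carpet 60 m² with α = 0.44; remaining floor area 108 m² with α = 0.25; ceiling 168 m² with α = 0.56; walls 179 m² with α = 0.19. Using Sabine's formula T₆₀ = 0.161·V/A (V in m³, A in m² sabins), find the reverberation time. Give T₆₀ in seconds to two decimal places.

0.51 s

Summing Sᵢαᵢ: 60·0.44 + 108·0.25 + 168·0.56 + 179·0.19 = 181.49 m².
T₆₀ = 0.161·V/A = 0.161·577/181.49 = 0.512 s.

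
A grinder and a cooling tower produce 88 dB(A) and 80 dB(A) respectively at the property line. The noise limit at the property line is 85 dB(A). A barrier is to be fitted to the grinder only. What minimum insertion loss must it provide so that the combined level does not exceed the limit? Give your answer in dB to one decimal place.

Everything except the grinder sums to 10^(80/10) = 1.000e+08 in linear terms, 80.00 dB(A).
To meet 85 dB(A) overall, the treated grinder may contribute at most 10^(85/10) − 1.000e+08 = 2.162e+08, i.e. 83.35 dB(A).
So the grinder must be reduced from 88 to 83.35 dB(A): IL = 4.65 dB.

4.7 dB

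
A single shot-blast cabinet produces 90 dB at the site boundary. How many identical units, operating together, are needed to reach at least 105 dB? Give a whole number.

32

N identical sources give L₁ + 10·log₁₀ N, so require 10·log₁₀ N ≥ 105 − 90 = 15.0 dB.
N ≥ 10^(15.0/10) = 31.623, so N = 32.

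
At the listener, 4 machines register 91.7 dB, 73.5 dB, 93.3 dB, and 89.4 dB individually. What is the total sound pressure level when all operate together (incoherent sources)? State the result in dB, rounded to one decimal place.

96.5 dB

For uncorrelated sources the intensities add, so convert each level to linear form, sum, and take 10·log₁₀ of the total.
Σ 10^(L/10) = 10^(91.7/10) + 10^(73.5/10) + 10^(93.3/10) + 10^(89.4/10) = 4.510e+09.
L_total = 10·log₁₀(4.510e+09) = 96.54 dB.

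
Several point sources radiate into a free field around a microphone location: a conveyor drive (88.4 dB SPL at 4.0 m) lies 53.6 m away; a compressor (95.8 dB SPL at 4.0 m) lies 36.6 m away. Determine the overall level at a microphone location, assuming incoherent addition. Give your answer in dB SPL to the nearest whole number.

77 dB SPL

Propagate each source to the receiver with L = L_ref − 20·log₁₀(r/r_ref), then add intensities.
conveyor drive: 88.4 − 20·log₁₀(53.6/4.0) = 88.4 − 22.54 = 65.86 dB SPL.
compressor: 95.8 − 20·log₁₀(36.6/4.0) = 95.8 − 19.23 = 76.57 dB SPL.
Σ 10^(L/10) = 4.926e+07 → L_total = 10·log₁₀(4.926e+07) = 76.93 dB SPL.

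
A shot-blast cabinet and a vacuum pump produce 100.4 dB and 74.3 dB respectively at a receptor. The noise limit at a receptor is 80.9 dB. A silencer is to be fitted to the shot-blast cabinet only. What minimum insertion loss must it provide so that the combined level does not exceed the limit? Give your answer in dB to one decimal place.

Everything except the shot-blast cabinet sums to 10^(74.3/10) = 2.692e+07 in linear terms, 74.30 dB.
The limit corresponds to 10^(80.9/10) = 1.230e+08; subtracting the fixed part leaves 9.611e+07 for the shot-blast cabinet, i.e. 79.83 dB.
Required insertion loss = 100.4 − 79.83 = 20.57 dB.

20.6 dB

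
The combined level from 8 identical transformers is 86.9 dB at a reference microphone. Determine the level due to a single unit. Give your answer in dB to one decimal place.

8 equal contributions raise the level by 10·log₁₀ 8 = 9.031 dB, so each unit alone gives 86.9 − 9.031.

77.9 dB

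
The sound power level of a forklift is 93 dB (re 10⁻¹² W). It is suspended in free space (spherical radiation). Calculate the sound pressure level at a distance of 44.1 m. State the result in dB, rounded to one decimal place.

49.1 dB

The power spreads over a sphere of area 4π·r², so L_p = L_w − 10·log₁₀(4π·r²).
4π·r² = 2.444e+04 m², 10·log₁₀ of that is 43.881 dB.
L_p = 93 − 43.881 = 49.12 dB.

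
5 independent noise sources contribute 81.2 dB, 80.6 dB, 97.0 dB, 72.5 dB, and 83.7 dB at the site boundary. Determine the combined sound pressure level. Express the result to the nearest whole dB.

Incoherent sources combine by intensity addition: L_total = 10·log₁₀(Σ 10^(L_i/10)).
Σ 10^(L/10) = 10^(81.2/10) + 10^(80.6/10) + 10^(97.0/10) + 10^(72.5/10) + 10^(83.7/10) = 5.511e+09.
L_total = 10·log₁₀(5.511e+09) = 97.41 dB.

97 dB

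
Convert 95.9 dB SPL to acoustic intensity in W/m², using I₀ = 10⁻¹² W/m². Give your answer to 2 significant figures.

0.0039 W/m²

I/I₀ = 10^(95.9/10) = 3.89e+09, so I = 3.89e+09 × 10⁻¹² W/m².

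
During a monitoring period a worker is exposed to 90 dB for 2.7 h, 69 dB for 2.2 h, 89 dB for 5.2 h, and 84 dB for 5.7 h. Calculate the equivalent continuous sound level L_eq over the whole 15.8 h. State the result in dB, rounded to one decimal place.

L_eq = 10·log₁₀[(1/T)·Σ tᵢ·10^(Lᵢ/10)] with T = 15.8 h.
Σ tᵢ·10^(Lᵢ/10) = 2.7·10^(90/10) + 2.2·10^(69/10) + 5.2·10^(89/10) + 5.7·10^(84/10) = 8.280e+09.
L_eq = 10·log₁₀(8.280e+09/15.8) = 87.19 dB.

87.2 dB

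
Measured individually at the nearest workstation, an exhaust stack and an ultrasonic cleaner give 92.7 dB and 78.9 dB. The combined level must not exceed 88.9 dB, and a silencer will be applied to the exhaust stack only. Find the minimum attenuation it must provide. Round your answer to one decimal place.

4.3 dB

Fixed contribution from the other source: Σ 10^(L/10) = 10^(78.9/10) = 7.762e+07 (78.90 dB).
To meet 88.9 dB overall, the treated exhaust stack may contribute at most 10^(88.9/10) − 7.762e+07 = 6.986e+08, i.e. 88.44 dB.
Required insertion loss = 92.7 − 88.44 = 4.26 dB.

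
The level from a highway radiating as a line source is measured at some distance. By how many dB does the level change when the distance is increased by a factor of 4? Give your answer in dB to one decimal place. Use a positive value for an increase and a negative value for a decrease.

With cylindrical spreading the level changes by −10·log₁₀(r₂/r₁).
ΔL = −10·log₁₀(4) = -6.02 dB.

-6.0 dB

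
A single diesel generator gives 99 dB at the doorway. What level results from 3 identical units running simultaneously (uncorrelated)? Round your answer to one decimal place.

L_total = L₁ + 10·log₁₀ N for N identical incoherent sources.
L_total = 99 + 10·log₁₀(3) = 99 + 4.771 = 103.77 dB.

103.8 dB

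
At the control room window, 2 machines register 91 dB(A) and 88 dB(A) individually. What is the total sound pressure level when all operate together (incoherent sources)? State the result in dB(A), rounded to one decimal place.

Incoherent sources combine by intensity addition: L_total = 10·log₁₀(Σ 10^(L_i/10)).
Σ 10^(L/10) = 10^(91/10) + 10^(88/10) = 1.890e+09.
L_total = 10·log₁₀(1.890e+09) = 92.76 dB(A).

92.8 dB(A)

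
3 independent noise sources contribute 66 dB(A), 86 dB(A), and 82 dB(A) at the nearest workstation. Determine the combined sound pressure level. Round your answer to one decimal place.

For uncorrelated sources the intensities add, so convert each level to linear form, sum, and take 10·log₁₀ of the total.
Σ 10^(L/10) = 10^(66/10) + 10^(86/10) + 10^(82/10) = 5.606e+08.
L_total = 10·log₁₀(5.606e+08) = 87.49 dB(A).

87.5 dB(A)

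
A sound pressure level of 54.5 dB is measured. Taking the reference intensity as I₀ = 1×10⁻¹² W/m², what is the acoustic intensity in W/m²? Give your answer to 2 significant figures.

I/I₀ = 10^(54.5/10) = 2.818e+05, so I = 2.818e+05 × 10⁻¹² W/m².

2.8e-07 W/m²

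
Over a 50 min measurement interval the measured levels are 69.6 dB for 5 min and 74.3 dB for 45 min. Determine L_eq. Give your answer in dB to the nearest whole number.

The energy average is taken in the linear domain: L_eq = 10·log₁₀[(Σ tᵢ·10^(Lᵢ/10))/T], T = 50 min.
Σ tᵢ·10^(Lᵢ/10) = 5·10^(69.6/10) + 45·10^(74.3/10) = 1.257e+09.
L_eq = 10·log₁₀(1.257e+09/50) = 74.00 dB.

74 dB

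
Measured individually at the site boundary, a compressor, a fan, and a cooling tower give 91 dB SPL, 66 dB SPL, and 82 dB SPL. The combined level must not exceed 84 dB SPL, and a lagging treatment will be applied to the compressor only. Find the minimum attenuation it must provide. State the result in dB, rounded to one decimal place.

Everything except the compressor sums to 10^(66/10) + 10^(82/10) = 1.625e+08 in linear terms, 82.11 dB SPL.
The limit corresponds to 10^(84/10) = 2.512e+08; subtracting the fixed part leaves 8.872e+07 for the compressor, i.e. 79.48 dB SPL.
So the compressor must be reduced from 91 to 79.48 dB SPL: IL = 11.52 dB.

11.5 dB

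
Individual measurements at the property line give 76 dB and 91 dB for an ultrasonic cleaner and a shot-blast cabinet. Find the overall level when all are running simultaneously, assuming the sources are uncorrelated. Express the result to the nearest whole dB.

91 dB

For uncorrelated sources the intensities add, so convert each level to linear form, sum, and take 10·log₁₀ of the total.
Σ 10^(L/10) = 10^(76/10) + 10^(91/10) = 1.299e+09.
L_total = 10·log₁₀(1.299e+09) = 91.14 dB.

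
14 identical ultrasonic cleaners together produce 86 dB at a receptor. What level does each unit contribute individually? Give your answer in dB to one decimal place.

For N identical incoherent sources L_total = L₁ + 10·log₁₀ N, so L₁ = 86 − 10·log₁₀(14) = 86 − 11.461.

74.5 dB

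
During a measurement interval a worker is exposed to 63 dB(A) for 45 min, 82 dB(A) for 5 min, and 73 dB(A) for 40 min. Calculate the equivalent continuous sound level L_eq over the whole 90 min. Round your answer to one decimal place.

L_eq = 10·log₁₀[(1/T)·Σ tᵢ·10^(Lᵢ/10)] with T = 90 min.
Σ tᵢ·10^(Lᵢ/10) = 45·10^(63/10) + 5·10^(82/10) + 40·10^(73/10) = 1.680e+09.
L_eq = 10·log₁₀(1.680e+09/90) = 72.71 dB(A).

72.7 dB(A)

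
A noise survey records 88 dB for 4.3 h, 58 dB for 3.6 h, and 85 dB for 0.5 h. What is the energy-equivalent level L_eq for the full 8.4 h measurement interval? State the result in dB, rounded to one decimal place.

85.3 dB

The energy average is taken in the linear domain: L_eq = 10·log₁₀[(Σ tᵢ·10^(Lᵢ/10))/T], T = 8.4 h.
Σ tᵢ·10^(Lᵢ/10) = 4.3·10^(88/10) + 3.6·10^(58/10) + 0.5·10^(85/10) = 2.874e+09.
L_eq = 10·log₁₀(2.874e+09/8.4) = 85.34 dB.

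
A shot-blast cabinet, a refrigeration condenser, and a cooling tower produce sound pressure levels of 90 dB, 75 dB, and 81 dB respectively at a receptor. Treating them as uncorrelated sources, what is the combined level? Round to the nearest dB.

For uncorrelated sources the intensities add, so convert each level to linear form, sum, and take 10·log₁₀ of the total.
Σ 10^(L/10) = 10^(90/10) + 10^(75/10) + 10^(81/10) = 1.158e+09.
L_total = 10·log₁₀(1.158e+09) = 90.64 dB.

91 dB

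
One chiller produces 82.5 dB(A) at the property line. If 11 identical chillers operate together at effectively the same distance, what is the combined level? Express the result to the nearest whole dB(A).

L_total = L₁ + 10·log₁₀ N for N identical incoherent sources.
L_total = 82.5 + 10·log₁₀(11) = 82.5 + 10.414 = 92.91 dB(A).

93 dB(A)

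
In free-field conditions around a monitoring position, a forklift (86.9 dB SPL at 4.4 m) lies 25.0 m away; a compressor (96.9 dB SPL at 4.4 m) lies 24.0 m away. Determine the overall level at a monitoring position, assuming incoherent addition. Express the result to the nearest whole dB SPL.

83 dB SPL

Propagate each source to the receiver with L = L_ref − 20·log₁₀(r/r_ref), then add intensities.
forklift: 86.9 − 20·log₁₀(25.0/4.4) = 86.9 − 15.09 = 71.81 dB SPL.
compressor: 96.9 − 20·log₁₀(24.0/4.4) = 96.9 − 14.74 = 82.16 dB SPL.
Σ 10^(L/10) = 1.798e+08 → L_total = 10·log₁₀(1.798e+08) = 82.55 dB SPL.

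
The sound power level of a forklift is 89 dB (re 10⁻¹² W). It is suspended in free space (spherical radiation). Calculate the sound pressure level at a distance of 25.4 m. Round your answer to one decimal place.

L_p = L_w − 10·log₁₀(4π·r²) with r = 25.4 m.
4π·r² = 8107 m², 10·log₁₀ of that is 39.089 dB.
L_p = 89 − 39.089 = 49.91 dB.

49.9 dB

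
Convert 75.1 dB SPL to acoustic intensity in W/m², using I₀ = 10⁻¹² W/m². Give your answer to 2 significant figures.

3.2e-05 W/m²

I = I₀·10^(L/10) = 10⁻¹² × 10^(75.1/10) = 10^(-4.490).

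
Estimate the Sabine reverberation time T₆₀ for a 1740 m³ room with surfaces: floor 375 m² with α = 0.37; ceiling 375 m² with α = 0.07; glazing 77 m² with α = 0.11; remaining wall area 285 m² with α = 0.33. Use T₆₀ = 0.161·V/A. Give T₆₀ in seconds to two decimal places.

Summing Sᵢαᵢ: 375·0.37 + 375·0.07 + 77·0.11 + 285·0.33 = 267.52 m².
T₆₀ = 0.161·V/A = 0.161·1740/267.52 = 1.047 s.

1.05 s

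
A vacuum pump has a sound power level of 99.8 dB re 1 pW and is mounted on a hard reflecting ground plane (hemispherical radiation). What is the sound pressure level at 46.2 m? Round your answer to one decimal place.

58.5 dB

Free-field hemispherical radiation: L_p = L_w − 10·log₁₀(2π·r²), r = 46.2 m.
2π·r² = 1.341e+04 m², 10·log₁₀ of that is 41.275 dB.
L_p = 99.8 − 41.275 = 58.53 dB.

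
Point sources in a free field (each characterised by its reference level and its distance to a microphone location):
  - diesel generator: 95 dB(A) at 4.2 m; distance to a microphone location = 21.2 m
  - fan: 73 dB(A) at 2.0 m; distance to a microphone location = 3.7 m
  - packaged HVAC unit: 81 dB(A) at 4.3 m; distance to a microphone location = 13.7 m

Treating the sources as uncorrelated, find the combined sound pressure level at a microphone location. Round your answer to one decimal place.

81.5 dB(A)

Propagate each source to the receiver with L = L_ref − 20·log₁₀(r/r_ref), then add intensities.
diesel generator: 95 − 20·log₁₀(21.2/4.2) = 95 − 14.06 = 80.94 dB(A).
fan: 73 − 20·log₁₀(3.7/2.0) = 73 − 5.34 = 67.66 dB(A).
packaged HVAC unit: 81 − 20·log₁₀(13.7/4.3) = 81 − 10.07 = 70.93 dB(A).
Σ 10^(L/10) = 1.423e+08 → L_total = 10·log₁₀(1.423e+08) = 81.53 dB(A).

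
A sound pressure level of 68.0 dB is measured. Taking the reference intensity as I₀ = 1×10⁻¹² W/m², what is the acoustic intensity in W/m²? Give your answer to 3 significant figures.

L = 10·log₁₀(I/I₀) ⇒ I = I₀·10^(L/10) = 10⁻¹² × 10^6.80.

6.31e-06 W/m²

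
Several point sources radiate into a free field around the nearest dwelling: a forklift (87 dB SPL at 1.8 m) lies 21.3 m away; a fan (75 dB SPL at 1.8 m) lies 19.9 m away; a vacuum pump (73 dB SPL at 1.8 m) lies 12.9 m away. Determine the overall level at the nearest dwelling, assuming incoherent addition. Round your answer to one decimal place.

66.3 dB SPL

Apply inverse-square spreading to bring every level to the receiver, then sum 10^(L/10).
forklift: 87 − 20·log₁₀(21.3/1.8) = 87 − 21.46 = 65.54 dB SPL.
fan: 75 − 20·log₁₀(19.9/1.8) = 75 − 20.87 = 54.13 dB SPL.
vacuum pump: 73 − 20·log₁₀(12.9/1.8) = 73 − 17.11 = 55.89 dB SPL.
Σ 10^(L/10) = 4.226e+06 → L_total = 10·log₁₀(4.226e+06) = 66.26 dB SPL.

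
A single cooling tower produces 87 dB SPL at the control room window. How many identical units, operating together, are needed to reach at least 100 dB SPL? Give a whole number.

N identical sources give L₁ + 10·log₁₀ N, so require 10·log₁₀ N ≥ 100 − 87 = 13.0 dB.
N ≥ 10^(13.0/10) = 19.953, so N = 20.

20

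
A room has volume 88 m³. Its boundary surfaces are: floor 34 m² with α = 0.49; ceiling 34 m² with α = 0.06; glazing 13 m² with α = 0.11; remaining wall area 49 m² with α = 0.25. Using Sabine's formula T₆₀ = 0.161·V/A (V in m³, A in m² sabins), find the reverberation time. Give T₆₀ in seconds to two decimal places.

0.44 s

Summing Sᵢαᵢ: 34·0.49 + 34·0.06 + 13·0.11 + 49·0.25 = 32.38 m².
T₆₀ = 0.161 × 88 / 32.38 = 0.438 s.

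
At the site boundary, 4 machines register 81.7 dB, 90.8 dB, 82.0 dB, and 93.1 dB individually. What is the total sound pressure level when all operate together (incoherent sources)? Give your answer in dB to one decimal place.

95.5 dB

Incoherent sources combine by intensity addition: L_total = 10·log₁₀(Σ 10^(L_i/10)).
Σ 10^(L/10) = 10^(81.7/10) + 10^(90.8/10) + 10^(82.0/10) + 10^(93.1/10) = 3.550e+09.
L_total = 10·log₁₀(3.550e+09) = 95.50 dB.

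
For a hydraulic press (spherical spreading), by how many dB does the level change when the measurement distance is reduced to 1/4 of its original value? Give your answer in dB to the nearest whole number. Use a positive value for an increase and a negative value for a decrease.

+12 dB

A point source loses 6 dB per doubling of distance; generally ΔL = −20·log₁₀(r₂/r₁).
ΔL = −20·log₁₀(0.25) = +12.04 dB.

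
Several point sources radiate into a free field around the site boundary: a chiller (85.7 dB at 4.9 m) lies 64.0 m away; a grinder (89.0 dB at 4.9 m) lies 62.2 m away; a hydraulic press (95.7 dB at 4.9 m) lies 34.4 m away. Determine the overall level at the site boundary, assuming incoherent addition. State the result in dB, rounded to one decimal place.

First find each source's level at the receiver (point-source: −20·log₁₀(r/r_ref)), then combine on an intensity basis.
chiller: 85.7 − 20·log₁₀(64.0/4.9) = 85.7 − 22.32 = 63.38 dB.
grinder: 89.0 − 20·log₁₀(62.2/4.9) = 89.0 − 22.07 = 66.93 dB.
hydraulic press: 95.7 − 20·log₁₀(34.4/4.9) = 95.7 − 16.93 = 78.77 dB.
Σ 10^(L/10) = 8.249e+07 → L_total = 10·log₁₀(8.249e+07) = 79.16 dB.

79.2 dB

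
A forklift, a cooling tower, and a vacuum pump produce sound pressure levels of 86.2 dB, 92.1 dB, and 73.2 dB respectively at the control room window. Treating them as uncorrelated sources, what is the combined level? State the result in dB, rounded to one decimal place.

For uncorrelated sources the intensities add, so convert each level to linear form, sum, and take 10·log₁₀ of the total.
Σ 10^(L/10) = 10^(86.2/10) + 10^(92.1/10) + 10^(73.2/10) = 2.060e+09.
L_total = 10·log₁₀(2.060e+09) = 93.14 dB.

93.1 dB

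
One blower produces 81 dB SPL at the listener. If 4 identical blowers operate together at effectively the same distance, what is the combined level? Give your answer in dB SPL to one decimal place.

L_total = L₁ + 10·log₁₀ N for N identical incoherent sources.
L_total = 81 + 10·log₁₀(4) = 81 + 6.021 = 87.02 dB SPL.

87.0 dB SPL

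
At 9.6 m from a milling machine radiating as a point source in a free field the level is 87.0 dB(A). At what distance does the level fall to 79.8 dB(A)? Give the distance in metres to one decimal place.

Point-source spreading drops the level by 20·log₁₀(r₂/r₁); inverting, r₂/r₁ = 10^(ΔL/20).
r₂ = 9.6·10^((87.0−79.8)/20) = 9.6·10^(7.2/20) = 21.99 m.

22.0 m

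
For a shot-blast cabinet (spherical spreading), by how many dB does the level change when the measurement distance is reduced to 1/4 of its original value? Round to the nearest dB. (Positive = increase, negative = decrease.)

+12 dB

A point source loses 6 dB per doubling of distance; generally ΔL = −20·log₁₀(r₂/r₁).
ΔL = −20·log₁₀(0.25) = +12.04 dB.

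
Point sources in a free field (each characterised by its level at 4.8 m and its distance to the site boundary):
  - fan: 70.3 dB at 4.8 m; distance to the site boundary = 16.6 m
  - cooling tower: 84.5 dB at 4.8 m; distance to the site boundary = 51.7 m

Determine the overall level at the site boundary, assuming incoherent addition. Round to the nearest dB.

First find each source's level at the receiver (point-source: −20·log₁₀(r/r_ref)), then combine on an intensity basis.
fan: 70.3 − 20·log₁₀(16.6/4.8) = 70.3 − 10.78 = 59.52 dB.
cooling tower: 84.5 − 20·log₁₀(51.7/4.8) = 84.5 − 20.64 = 63.86 dB.
Σ 10^(L/10) = 3.325e+06 → L_total = 10·log₁₀(3.325e+06) = 65.22 dB.

65 dB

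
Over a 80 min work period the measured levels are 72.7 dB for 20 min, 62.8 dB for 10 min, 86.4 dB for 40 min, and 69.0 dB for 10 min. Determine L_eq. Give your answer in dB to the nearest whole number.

84 dB

The energy average is taken in the linear domain: L_eq = 10·log₁₀[(Σ tᵢ·10^(Lᵢ/10))/T], T = 80 min.
Σ tᵢ·10^(Lᵢ/10) = 20·10^(72.7/10) + 10·10^(62.8/10) + 40·10^(86.4/10) + 10·10^(69.0/10) = 1.793e+10.
L_eq = 10·log₁₀(1.793e+10/80) = 83.51 dB.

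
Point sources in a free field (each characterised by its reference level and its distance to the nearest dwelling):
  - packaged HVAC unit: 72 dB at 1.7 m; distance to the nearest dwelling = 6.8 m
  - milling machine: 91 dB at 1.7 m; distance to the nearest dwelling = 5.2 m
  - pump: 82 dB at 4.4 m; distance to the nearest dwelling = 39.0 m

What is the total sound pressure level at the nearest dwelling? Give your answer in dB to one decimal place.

81.4 dB

First find each source's level at the receiver (point-source: −20·log₁₀(r/r_ref)), then combine on an intensity basis.
packaged HVAC unit: 72 − 20·log₁₀(6.8/1.7) = 72 − 12.04 = 59.96 dB.
milling machine: 91 − 20·log₁₀(5.2/1.7) = 91 − 9.71 = 81.29 dB.
pump: 82 − 20·log₁₀(39.0/4.4) = 82 − 18.95 = 63.05 dB.
Σ 10^(L/10) = 1.376e+08 → L_total = 10·log₁₀(1.376e+08) = 81.38 dB.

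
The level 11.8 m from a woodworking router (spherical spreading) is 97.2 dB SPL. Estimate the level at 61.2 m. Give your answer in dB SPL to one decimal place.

82.9 dB SPL

Point-source attenuation: ΔL = 20·log₁₀(r₂/r₁) = 20·log₁₀(61.2/11.8) = 14.297 dB.
L₂ = 97.2 − 20·log₁₀(61.2/11.8) = 97.2 − 14.297 = 82.90 dB SPL.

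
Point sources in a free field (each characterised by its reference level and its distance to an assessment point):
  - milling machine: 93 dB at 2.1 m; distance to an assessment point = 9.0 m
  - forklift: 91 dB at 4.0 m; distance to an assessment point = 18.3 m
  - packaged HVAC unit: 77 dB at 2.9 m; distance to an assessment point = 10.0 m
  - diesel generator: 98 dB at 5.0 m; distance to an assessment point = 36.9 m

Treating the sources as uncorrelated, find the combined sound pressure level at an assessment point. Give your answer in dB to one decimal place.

84.6 dB

First find each source's level at the receiver (point-source: −20·log₁₀(r/r_ref)), then combine on an intensity basis.
milling machine: 93 − 20·log₁₀(9.0/2.1) = 93 − 12.64 = 80.36 dB.
forklift: 91 − 20·log₁₀(18.3/4.0) = 91 − 13.21 = 77.79 dB.
packaged HVAC unit: 77 − 20·log₁₀(10.0/2.9) = 77 − 10.75 = 66.25 dB.
diesel generator: 98 − 20·log₁₀(36.9/5.0) = 98 − 17.36 = 80.64 dB.
Σ 10^(L/10) = 2.888e+08 → L_total = 10·log₁₀(2.888e+08) = 84.61 dB.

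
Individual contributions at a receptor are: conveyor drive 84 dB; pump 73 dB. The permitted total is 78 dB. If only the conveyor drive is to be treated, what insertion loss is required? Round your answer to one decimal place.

Everything except the conveyor drive sums to 10^(73/10) = 1.995e+07 in linear terms, 73.00 dB.
To meet 78 dB overall, the treated conveyor drive may contribute at most 10^(78/10) − 1.995e+07 = 4.314e+07, i.e. 76.35 dB.
So the conveyor drive must be reduced from 84 to 76.35 dB: IL = 7.65 dB.

7.7 dB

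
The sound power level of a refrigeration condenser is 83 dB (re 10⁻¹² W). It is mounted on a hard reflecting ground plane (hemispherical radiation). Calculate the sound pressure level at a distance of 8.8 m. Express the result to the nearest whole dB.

56 dB

The power spreads over a hemisphere of area 2π·r², so L_p = L_w − 10·log₁₀(2π·r²).
2π·r² = 486.6 m², 10·log₁₀ of that is 26.871 dB.
L_p = 83 − 26.871 = 56.13 dB.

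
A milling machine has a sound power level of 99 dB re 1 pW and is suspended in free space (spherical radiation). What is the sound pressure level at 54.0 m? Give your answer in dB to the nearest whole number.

Free-field spherical radiation: L_p = L_w − 10·log₁₀(4π·r²), r = 54.0 m.
4π·r² = 3.664e+04 m², 10·log₁₀ of that is 45.640 dB.
L_p = 99 − 45.640 = 53.36 dB.

53 dB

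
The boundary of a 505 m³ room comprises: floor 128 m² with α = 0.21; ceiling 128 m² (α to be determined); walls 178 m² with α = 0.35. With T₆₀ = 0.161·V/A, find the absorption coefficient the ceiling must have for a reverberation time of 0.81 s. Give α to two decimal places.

Required total absorption A = 0.161·505/0.81 = 100.38 m².
Absorption from the other surfaces = 128·0.21 + 178·0.35 = 89.18 m², so the ceiling must supply 11.20 m² over 128 m².
α = 11.20/128 = 0.087.

0.09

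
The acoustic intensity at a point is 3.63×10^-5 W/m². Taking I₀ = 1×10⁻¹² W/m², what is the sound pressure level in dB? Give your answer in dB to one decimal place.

I/I₀ = 3.63×10^-5/10⁻¹² = 3.63×10^7, and L = 10·log₁₀(I/I₀).
L = 10·(0.5599 + 7) = 75.60 dB.

75.6 dB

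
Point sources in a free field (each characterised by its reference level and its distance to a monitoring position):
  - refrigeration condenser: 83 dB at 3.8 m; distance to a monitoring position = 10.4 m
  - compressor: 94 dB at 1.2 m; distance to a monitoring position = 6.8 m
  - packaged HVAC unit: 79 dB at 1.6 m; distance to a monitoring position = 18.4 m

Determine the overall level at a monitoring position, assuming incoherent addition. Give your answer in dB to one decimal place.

Propagate each source to the receiver with L = L_ref − 20·log₁₀(r/r_ref), then add intensities.
refrigeration condenser: 83 − 20·log₁₀(10.4/3.8) = 83 − 8.74 = 74.26 dB.
compressor: 94 − 20·log₁₀(6.8/1.2) = 94 − 15.07 = 78.93 dB.
packaged HVAC unit: 79 − 20·log₁₀(18.4/1.6) = 79 − 21.21 = 57.79 dB.
Σ 10^(L/10) = 1.055e+08 → L_total = 10·log₁₀(1.055e+08) = 80.23 dB.

80.2 dB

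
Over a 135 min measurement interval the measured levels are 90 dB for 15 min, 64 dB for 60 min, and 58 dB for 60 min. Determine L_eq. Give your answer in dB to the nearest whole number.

81 dB

Weight each interval's intensity by its duration and average over T = 135 min:
Σ tᵢ·10^(Lᵢ/10) = 15·10^(90/10) + 60·10^(64/10) + 60·10^(58/10) = 1.519e+10.
L_eq = 10·log₁₀(1.519e+10/135) = 80.51 dB.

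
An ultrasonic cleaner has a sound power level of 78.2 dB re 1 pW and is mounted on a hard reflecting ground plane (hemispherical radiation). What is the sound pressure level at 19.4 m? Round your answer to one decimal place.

L_p = L_w − 10·log₁₀(2π·r²) with r = 19.4 m.
2π·r² = 2365 m², 10·log₁₀ of that is 33.738 dB.
L_p = 78.2 − 33.738 = 44.46 dB.

44.5 dB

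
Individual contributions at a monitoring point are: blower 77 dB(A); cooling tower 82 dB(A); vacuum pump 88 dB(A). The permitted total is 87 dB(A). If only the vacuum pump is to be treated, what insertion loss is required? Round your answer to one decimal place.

3.3 dB

The untreated sources together contribute 10^(77/10) + 10^(82/10) = 2.086e+08, i.e. 83.19 dB(A).
The limit corresponds to 10^(87/10) = 5.012e+08; subtracting the fixed part leaves 2.926e+08 for the vacuum pump, i.e. 84.66 dB(A).
So the vacuum pump must be reduced from 88 to 84.66 dB(A): IL = 3.34 dB.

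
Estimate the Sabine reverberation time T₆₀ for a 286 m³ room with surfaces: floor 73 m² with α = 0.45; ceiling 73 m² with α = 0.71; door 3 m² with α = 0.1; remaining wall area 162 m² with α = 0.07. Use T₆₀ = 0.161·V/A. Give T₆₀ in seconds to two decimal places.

0.48 s

Summing Sᵢαᵢ: 73·0.45 + 73·0.71 + 3·0.1 + 162·0.07 = 96.32 m².
T₆₀ = 0.161 × 286 / 96.32 = 0.478 s.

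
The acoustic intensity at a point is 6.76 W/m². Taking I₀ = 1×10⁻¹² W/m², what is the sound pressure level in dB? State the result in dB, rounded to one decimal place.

I/I₀ = 6.76/10⁻¹² = 6.76×10^12, and L = 10·log₁₀(I/I₀).
L = 10·(0.8299 + 12) = 128.30 dB.

128.3 dB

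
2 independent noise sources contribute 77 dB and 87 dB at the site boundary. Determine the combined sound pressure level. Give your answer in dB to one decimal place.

For uncorrelated sources the intensities add, so convert each level to linear form, sum, and take 10·log₁₀ of the total.
Σ 10^(L/10) = 10^(77/10) + 10^(87/10) = 5.513e+08.
L_total = 10·log₁₀(5.513e+08) = 87.41 dB.

87.4 dB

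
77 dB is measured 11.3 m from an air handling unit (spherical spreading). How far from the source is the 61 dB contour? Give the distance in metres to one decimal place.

71.3 m

For a point source L₁ − L₂ = 20·log₁₀(r₂/r₁), so r₂ = r₁·10^((L₁−L₂)/20).
r₂ = 11.3·10^((77−61)/20) = 11.3·10^(16.0/20) = 71.30 m.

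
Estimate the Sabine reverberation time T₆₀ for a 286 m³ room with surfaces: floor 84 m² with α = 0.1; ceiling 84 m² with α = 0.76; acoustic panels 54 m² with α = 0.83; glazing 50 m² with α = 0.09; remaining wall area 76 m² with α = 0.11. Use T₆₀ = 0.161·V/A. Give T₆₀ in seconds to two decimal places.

0.35 s

Summing Sᵢαᵢ: 84·0.1 + 84·0.76 + 54·0.83 + 50·0.09 + 76·0.11 = 129.92 m².
T₆₀ = 0.161·V/A = 0.161·286/129.92 = 0.354 s.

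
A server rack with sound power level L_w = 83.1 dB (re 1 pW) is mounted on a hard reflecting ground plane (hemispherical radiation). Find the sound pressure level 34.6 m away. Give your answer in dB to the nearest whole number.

44 dB

The power spreads over a hemisphere of area 2π·r², so L_p = L_w − 10·log₁₀(2π·r²).
2π·r² = 7522 m², 10·log₁₀ of that is 38.763 dB.
L_p = 83.1 − 38.763 = 44.34 dB.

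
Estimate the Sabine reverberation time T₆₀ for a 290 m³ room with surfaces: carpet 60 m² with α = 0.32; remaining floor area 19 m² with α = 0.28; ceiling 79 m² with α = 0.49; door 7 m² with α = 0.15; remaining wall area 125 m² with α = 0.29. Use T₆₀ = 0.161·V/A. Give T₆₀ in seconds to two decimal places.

Total absorption A = 60·0.32 + 19·0.28 + 79·0.49 + 7·0.15 + 125·0.29 = 100.53 m² sabins.
T₆₀ = 0.161 × 290 / 100.53 = 0.464 s.

0.46 s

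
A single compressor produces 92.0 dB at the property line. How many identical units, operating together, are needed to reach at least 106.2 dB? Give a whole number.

N identical sources give L₁ + 10·log₁₀ N, so require 10·log₁₀ N ≥ 106.2 − 92.0 = 14.2 dB.
N ≥ 10^(14.2/10) = 26.303, so N = 27.

27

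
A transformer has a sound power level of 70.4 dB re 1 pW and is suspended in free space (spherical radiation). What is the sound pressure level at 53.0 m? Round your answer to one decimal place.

24.9 dB

The power spreads over a sphere of area 4π·r², so L_p = L_w − 10·log₁₀(4π·r²).
4π·r² = 3.53e+04 m², 10·log₁₀ of that is 45.478 dB.
L_p = 70.4 − 45.478 = 24.92 dB.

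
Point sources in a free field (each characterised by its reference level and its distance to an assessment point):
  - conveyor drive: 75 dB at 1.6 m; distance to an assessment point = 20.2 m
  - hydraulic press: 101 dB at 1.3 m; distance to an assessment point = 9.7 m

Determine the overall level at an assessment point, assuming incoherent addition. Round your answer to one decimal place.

Apply inverse-square spreading to bring every level to the receiver, then sum 10^(L/10).
conveyor drive: 75 − 20·log₁₀(20.2/1.6) = 75 − 22.02 = 52.98 dB.
hydraulic press: 101 − 20·log₁₀(9.7/1.3) = 101 − 17.46 = 83.54 dB.
Σ 10^(L/10) = 2.263e+08 → L_total = 10·log₁₀(2.263e+08) = 83.55 dB.

83.5 dB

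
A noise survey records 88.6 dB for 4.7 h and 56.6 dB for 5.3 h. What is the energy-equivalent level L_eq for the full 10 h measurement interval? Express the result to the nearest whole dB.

85 dB

Weight each interval's intensity by its duration and average over T = 10 h:
Σ tᵢ·10^(Lᵢ/10) = 4.7·10^(88.6/10) + 5.3·10^(56.6/10) = 3.407e+09.
L_eq = 10·log₁₀(3.407e+09/10) = 85.32 dB.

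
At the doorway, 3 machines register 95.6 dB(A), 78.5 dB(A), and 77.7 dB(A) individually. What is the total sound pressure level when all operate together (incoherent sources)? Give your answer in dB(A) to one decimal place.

95.8 dB(A)

Incoherent sources combine by intensity addition: L_total = 10·log₁₀(Σ 10^(L_i/10)).
Σ 10^(L/10) = 10^(95.6/10) + 10^(78.5/10) + 10^(77.7/10) = 3.760e+09.
L_total = 10·log₁₀(3.760e+09) = 95.75 dB(A).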